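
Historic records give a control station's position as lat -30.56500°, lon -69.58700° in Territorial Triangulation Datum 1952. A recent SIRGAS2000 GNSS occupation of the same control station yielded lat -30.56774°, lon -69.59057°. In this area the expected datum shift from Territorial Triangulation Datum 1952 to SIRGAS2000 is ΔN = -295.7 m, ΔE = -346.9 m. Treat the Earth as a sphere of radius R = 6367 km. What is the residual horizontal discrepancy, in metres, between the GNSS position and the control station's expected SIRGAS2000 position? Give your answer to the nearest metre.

Observed coordinate differences: Δφ = -0.00274°, Δλ = -0.00357°.
Converting to metres (1° lat = 111125 m, cos φ = 0.861053): observed ΔN = -304.5 m, observed ΔE = -341.6 m.
Subtracting the expected shift leaves a residual of -304.5 − (-295.7) = -8.8 m north and -341.6 − (-346.9) = 5.3 m east.
Residual distance = √((-8.8)² + 5.3²) = 10.3 m.

10 m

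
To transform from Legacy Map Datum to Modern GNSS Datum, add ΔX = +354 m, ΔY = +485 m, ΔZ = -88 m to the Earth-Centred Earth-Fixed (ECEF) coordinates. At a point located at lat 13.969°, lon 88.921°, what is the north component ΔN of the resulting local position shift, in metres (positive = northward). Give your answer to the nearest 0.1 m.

ΔN = -204.1 m

At φ = 13.969°, λ = 88.921°: sin φ = 0.241397, cos φ = 0.970426, sin λ = 0.999823, cos λ = 0.018831.
ΔN = −sin φ cos λ·ΔX − sin φ sin λ·ΔY + cos φ·ΔZ = −(0.241397)(0.018831)(354) − (0.241397)(0.999823)(485) + (0.970426)(-88) = -204.06 m.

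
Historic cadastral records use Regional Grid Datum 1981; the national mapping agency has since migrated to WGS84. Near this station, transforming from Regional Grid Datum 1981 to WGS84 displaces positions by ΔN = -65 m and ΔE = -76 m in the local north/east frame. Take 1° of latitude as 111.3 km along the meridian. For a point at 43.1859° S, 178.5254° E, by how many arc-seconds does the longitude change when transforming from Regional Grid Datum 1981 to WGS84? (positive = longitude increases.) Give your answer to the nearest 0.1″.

At latitude -43.1859°, cos φ = 0.729137.
1° of longitude at this latitude = 111.3 × cos φ = 81.15 km, so Δλ = -76.0 / 81153.0 = -0.0009365° = -3.371″.

Δλ = -3.4″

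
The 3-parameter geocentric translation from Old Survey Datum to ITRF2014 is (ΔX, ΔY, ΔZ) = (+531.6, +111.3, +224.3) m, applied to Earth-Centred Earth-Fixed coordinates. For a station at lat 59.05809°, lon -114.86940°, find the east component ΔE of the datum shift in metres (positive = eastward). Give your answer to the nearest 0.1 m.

ΔE = 435.5 m

The local east axis at (φ, λ) is (−sin λ, cos λ, 0), so ΔE = −sin(-114.86940°)·531.6 + cos(-114.86940°)·111.3 = 435.50 m.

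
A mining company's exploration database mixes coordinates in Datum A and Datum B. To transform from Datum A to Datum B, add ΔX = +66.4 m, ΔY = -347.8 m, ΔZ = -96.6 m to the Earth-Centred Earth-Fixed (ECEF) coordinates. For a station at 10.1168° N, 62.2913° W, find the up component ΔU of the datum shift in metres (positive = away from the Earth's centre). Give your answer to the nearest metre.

The local up (radial) axis is (cos φ cos λ, cos φ sin λ, sin φ), giving ΔU = 30.394 + 303.128 − 16.968 = 316.55 m.

ΔU = 317 m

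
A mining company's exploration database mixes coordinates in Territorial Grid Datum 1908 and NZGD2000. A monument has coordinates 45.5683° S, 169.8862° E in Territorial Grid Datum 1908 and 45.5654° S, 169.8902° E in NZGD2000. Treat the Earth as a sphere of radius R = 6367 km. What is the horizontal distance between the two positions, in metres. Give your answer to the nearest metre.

Δφ = -45.5654° − -45.5683° = +0.0029°; Δλ = 169.8902° − 169.8862° = +0.0040°.
1° along a meridian = πR/180 = 111125 m.
ΔN = Δφ × 111125 = 322.3 m; ΔE = Δλ × 111125 × cos(-45.5683°) = +0.0040 × 111125 × 0.700059 = 311.2 m.
Distance = √(ΔE² + ΔN²) = √(311.2² + 322.3²) = 448.0 m.

448 m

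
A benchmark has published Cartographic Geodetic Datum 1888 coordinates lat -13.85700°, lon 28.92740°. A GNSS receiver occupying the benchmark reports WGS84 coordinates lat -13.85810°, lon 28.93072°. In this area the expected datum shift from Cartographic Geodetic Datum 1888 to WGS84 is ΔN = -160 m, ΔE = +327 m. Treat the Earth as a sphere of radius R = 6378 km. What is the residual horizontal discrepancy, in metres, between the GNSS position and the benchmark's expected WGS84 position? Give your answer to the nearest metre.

Observed coordinate differences: Δφ = -0.00110°, Δλ = +0.00332°.
Converting to metres (1° lat = 111317 m, cos φ = 0.970896): observed ΔN = -122.4 m, observed ΔE = 358.8 m.
Subtracting the expected shift leaves a residual of -122.4 − (-160) = 37.6 m north and 358.8 − (327) = 31.8 m east.
Residual distance = √(37.6² + 31.8²) = 49.2 m.

49 m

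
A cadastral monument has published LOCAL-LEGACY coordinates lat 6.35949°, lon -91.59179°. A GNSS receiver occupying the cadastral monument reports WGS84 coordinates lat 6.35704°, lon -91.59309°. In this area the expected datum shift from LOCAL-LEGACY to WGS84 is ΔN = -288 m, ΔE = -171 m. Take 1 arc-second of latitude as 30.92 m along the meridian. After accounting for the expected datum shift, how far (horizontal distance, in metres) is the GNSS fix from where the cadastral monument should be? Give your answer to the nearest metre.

Observed coordinate differences: Δφ = -0.00245°, Δλ = -0.00130°.
Converting to metres (1° lat = 111312 m, cos φ = 0.993846): observed ΔN = -272.7 m, observed ΔE = -143.8 m.
Subtracting the expected shift leaves a residual of -272.7 − (-288) = 15.3 m north and -143.8 − (-171) = 27.2 m east.
Residual distance = √(15.3² + 27.2²) = 31.2 m.

31 m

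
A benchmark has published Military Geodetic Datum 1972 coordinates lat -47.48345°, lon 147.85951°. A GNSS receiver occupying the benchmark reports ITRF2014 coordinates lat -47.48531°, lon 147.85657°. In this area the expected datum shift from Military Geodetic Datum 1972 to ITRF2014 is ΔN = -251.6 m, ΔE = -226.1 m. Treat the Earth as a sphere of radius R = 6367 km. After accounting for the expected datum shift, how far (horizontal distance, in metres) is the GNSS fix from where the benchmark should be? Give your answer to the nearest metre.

45 m

Observed coordinate differences: Δφ = -0.00186°, Δλ = -0.00294°.
Converting to metres (1° lat = 111125 m, cos φ = 0.675803): observed ΔN = -206.7 m, observed ΔE = -220.8 m.
Subtracting the expected shift leaves a residual of -206.7 − (-251.6) = 44.9 m north and -220.8 − (-226.1) = 5.3 m east.
Residual distance = √(44.9² + 5.3²) = 45.2 m.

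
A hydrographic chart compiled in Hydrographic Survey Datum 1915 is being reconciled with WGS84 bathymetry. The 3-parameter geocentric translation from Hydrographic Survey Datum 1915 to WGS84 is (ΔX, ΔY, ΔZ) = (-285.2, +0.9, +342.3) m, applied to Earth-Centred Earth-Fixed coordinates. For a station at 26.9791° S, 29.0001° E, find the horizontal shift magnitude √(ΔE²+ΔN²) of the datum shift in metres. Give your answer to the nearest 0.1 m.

237.1 m

At φ = -26.9791°, λ = 29.0001°: sin φ = -0.453665, cos φ = 0.891172, sin λ = 0.484811, cos λ = 0.874619.
ΔE = −sin λ·ΔX + cos λ·ΔY = −(0.484811)·(-285.2) + (0.874619)·(0.9) = 139.06 m.
ΔN = −sin φ cos λ·ΔX − sin φ sin λ·ΔY + cos φ·ΔZ = −(-0.453665)(0.874619)(-285.2) − (-0.453665)(0.484811)(0.9) + (0.891172)(342.3) = 192.08 m.
Horizontal magnitude = √(ΔE² + ΔN²) = √(139.06² + 192.08²) = 237.13 m.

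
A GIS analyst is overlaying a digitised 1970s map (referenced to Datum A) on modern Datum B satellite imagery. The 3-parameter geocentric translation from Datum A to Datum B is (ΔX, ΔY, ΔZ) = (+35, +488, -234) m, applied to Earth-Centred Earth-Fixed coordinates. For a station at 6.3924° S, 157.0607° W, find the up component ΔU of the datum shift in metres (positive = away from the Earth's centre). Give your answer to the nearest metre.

ΔU = -195 m

The local up (radial) axis is (cos φ cos λ, cos φ sin λ, sin φ), giving ΔU = -32.032 − 189.018 + 26.053 = -195.00 m.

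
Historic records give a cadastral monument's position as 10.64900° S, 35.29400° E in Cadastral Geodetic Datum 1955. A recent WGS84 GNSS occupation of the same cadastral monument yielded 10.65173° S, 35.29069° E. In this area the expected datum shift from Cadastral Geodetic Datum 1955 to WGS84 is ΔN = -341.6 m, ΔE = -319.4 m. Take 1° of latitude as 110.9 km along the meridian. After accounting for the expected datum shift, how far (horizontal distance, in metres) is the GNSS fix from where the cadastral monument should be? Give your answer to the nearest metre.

57 m

Observed coordinate differences: Δφ = -0.00273°, Δλ = -0.00331°.
Converting to metres (1° lat = 110900 m, cos φ = 0.982778): observed ΔN = -302.8 m, observed ΔE = -360.8 m.
Subtracting the expected shift leaves a residual of -302.8 − (-341.6) = 38.8 m north and -360.8 − (-319.4) = -41.4 m east.
Residual distance = √(38.8² + (-41.4)²) = 56.7 m.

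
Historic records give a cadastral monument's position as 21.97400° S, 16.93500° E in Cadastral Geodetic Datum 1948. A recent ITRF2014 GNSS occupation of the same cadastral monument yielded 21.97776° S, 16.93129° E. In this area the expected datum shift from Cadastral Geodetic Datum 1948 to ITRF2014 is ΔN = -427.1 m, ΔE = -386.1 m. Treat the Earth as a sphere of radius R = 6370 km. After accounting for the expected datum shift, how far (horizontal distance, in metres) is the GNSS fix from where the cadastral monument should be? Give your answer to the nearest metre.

10 m

Observed coordinate differences: Δφ = -0.00376°, Δλ = -0.00371°.
Converting to metres (1° lat = 111177 m, cos φ = 0.927354): observed ΔN = -418.0 m, observed ΔE = -382.5 m.
Subtracting the expected shift leaves a residual of -418.0 − (-427.1) = 9.1 m north and -382.5 − (-386.1) = 3.6 m east.
Residual distance = √(9.1² + 3.6²) = 9.8 m.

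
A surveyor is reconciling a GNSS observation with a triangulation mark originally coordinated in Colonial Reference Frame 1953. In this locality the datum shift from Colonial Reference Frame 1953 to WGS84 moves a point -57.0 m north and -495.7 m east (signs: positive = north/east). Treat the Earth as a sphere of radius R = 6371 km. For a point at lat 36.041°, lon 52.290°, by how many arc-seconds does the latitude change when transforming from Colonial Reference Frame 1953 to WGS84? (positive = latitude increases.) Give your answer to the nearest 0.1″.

On a sphere of radius R, 1 rad of latitude = R, so Δφ = ΔN / R = -57.0 / 6371000 = -8.9468e-06 rad = -1.845″.

Δφ = -1.8″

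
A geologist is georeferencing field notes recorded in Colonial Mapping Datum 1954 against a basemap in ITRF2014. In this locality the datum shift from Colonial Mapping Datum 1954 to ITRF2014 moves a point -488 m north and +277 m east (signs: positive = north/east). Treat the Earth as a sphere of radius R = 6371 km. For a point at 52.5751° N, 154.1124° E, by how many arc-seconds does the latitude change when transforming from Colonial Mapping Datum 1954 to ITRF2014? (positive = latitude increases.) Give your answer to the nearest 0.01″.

On a sphere of radius R, 1 rad of latitude = R, so Δφ = ΔN / R = -488.0 / 6371000 = -7.6597e-05 rad = -15.799″.

Δφ = -15.80″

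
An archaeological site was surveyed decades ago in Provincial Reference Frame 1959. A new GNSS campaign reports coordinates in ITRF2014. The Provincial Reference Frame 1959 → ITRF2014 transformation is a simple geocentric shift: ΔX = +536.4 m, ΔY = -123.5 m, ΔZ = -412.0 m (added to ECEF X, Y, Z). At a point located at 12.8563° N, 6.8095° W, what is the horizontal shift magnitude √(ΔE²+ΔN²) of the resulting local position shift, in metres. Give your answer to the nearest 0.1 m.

The local east axis at (φ, λ) is (−sin λ, cos λ, 0), so ΔE = −sin(-6.8095°)·536.4 + cos(-6.8095°)·(-123.5) = -59.03 m.
The local north axis is (−sin φ cos λ, −sin φ sin λ, cos φ), giving ΔN = -118.511 − 3.258 − 401.672 = -523.44 m.
Horizontal magnitude = √(ΔE² + ΔN²) = √((-59.03)² + (-523.44)²) = 526.76 m.

526.8 m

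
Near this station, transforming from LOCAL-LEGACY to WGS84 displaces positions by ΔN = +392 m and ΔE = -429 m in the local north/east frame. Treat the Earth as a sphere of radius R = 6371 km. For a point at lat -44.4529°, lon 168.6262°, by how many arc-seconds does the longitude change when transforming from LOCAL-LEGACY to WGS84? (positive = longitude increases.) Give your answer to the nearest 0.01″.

At latitude -44.4529°, cos φ = 0.713826.
One radian of longitude at latitude φ spans R cos φ, so Δλ = ΔE / (R cos φ) = -429.0 / (6371000 × 0.713826) = -9.4332e-05 rad = -19.457″.

Δλ = -19.46″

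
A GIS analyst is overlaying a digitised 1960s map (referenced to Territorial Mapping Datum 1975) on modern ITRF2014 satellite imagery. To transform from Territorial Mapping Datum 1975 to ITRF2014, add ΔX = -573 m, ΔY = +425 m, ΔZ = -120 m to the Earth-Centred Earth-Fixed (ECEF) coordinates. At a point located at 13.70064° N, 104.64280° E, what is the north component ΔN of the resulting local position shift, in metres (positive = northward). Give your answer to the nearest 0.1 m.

ΔN = -248.3 m

At φ = 13.70064°, λ = 104.64280°: sin φ = 0.236849, cos φ = 0.971546, sin λ = 0.967521, cos λ = -0.252792.
ΔN = −sin φ cos λ·ΔX − sin φ sin λ·ΔY + cos φ·ΔZ = −(0.236849)(-0.252792)(-573) − (0.236849)(0.967521)(425) + (0.971546)(-120) = -248.28 m.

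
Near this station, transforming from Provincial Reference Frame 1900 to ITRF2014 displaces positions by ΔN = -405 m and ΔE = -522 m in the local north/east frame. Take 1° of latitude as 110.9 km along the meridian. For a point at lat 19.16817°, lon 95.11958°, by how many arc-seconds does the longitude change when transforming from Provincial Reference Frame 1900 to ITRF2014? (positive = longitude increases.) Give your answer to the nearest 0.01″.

At latitude 19.16817°, cos φ = 0.944559.
1° of longitude at this latitude = 110.9 × cos φ = 104.75 km, so Δλ = -522.0 / 104751.6 = -0.0049832° = -17.940″.

Δλ = -17.94″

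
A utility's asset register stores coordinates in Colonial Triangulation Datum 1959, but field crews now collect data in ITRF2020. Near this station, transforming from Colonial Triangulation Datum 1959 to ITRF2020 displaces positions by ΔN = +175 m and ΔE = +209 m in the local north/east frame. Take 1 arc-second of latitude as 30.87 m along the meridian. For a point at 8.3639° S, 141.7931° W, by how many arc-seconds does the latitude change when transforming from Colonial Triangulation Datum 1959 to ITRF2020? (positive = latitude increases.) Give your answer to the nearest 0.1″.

Δφ = 5.7″

1″ of latitude = 30.87 m, so Δφ = 175.0 / 30.87 = 5.669″.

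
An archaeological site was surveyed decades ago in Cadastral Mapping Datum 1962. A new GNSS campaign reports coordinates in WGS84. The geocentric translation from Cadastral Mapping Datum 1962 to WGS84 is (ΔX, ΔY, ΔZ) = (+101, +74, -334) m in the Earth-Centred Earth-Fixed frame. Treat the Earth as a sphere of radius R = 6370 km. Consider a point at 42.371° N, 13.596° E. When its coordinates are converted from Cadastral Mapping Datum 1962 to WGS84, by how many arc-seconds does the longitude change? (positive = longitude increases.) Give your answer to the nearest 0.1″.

Δλ = 2.1″

sin φ = 0.673929, cos φ = 0.738797, sin λ = 0.235074, cos λ = 0.971977.
East component: ΔE = −sin λ·ΔX + cos λ·ΔY = −(0.235074)(101) + (0.971977)(74) = 48.18 m.
1° of latitude spans πR/180 = 111177 m; at latitude φ, 1° of longitude spans that × cos φ = 82137.5 m, so Δλ = 48.18 / 82137.5 × 3600 = 2.112″.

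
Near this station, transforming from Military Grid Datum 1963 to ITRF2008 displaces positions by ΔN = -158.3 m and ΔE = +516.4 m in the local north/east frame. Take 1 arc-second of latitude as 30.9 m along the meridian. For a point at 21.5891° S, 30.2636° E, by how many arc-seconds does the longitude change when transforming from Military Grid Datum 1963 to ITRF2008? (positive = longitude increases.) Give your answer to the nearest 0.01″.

Δλ = 17.97″

At latitude -21.5891°, cos φ = 0.929847.
1″ of longitude at this latitude = 30.90 × cos φ = 28.7323 m, so Δλ = 516.4 / 28.7323 = 17.973″.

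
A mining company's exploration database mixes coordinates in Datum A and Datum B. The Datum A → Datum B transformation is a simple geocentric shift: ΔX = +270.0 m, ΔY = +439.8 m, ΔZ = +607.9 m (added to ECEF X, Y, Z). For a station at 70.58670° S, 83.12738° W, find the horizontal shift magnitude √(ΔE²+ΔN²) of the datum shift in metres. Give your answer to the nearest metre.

367 m

The local east axis at (φ, λ) is (−sin λ, cos λ, 0), so ΔE = −sin(-83.12738°)·270.0 + cos(-83.12738°)·439.8 = 320.69 m.
The local north axis is (−sin φ cos λ, −sin φ sin λ, cos φ), giving ΔN = 30.472 − 411.815 + 202.054 = -179.29 m.
Horizontal magnitude = √(ΔE² + ΔN²) = √(320.69² + (-179.29)²) = 367.40 m.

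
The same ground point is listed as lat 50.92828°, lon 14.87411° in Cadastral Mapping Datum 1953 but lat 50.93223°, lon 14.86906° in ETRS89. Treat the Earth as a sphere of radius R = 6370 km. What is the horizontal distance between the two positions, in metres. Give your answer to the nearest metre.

564 m

Δφ = 50.93223° − 50.92828° = +0.00395°; Δλ = 14.86906° − 14.87411° = -0.00505°.
1° along a meridian = πR/180 = 111177 m.
ΔN = Δφ × 111177 = 439.2 m; ΔE = Δλ × 111177 × cos(50.92828°) = -0.00505 × 111177 × 0.630293 = -353.9 m.
Distance = √(ΔE² + ΔN²) = √((-353.9)² + 439.2²) = 564.0 m.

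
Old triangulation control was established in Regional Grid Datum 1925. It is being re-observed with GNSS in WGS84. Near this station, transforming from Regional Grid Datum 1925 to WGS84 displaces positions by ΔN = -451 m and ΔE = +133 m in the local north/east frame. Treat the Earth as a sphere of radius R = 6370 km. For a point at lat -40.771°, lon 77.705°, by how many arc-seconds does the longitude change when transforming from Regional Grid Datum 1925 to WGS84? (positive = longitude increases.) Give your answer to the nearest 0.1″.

Δλ = 5.7″

At latitude -40.771°, cos φ = 0.757326.
One radian of longitude at latitude φ spans R cos φ, so Δλ = ΔE / (R cos φ) = 133.0 / (6370000 × 0.757326) = 2.7570e-05 rad = 5.687″.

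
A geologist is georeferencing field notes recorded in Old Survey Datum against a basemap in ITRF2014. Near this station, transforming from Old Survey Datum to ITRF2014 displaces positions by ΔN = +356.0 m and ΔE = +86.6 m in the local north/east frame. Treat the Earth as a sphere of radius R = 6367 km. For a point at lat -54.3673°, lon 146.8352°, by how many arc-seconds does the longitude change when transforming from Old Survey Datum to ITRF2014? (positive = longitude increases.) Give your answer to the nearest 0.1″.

At latitude -54.3673°, cos φ = 0.582587.
One radian of longitude at latitude φ spans R cos φ, so Δλ = ΔE / (R cos φ) = 86.6 / (6367000 × 0.582587) = 2.3347e-05 rad = 4.816″.

Δλ = 4.8″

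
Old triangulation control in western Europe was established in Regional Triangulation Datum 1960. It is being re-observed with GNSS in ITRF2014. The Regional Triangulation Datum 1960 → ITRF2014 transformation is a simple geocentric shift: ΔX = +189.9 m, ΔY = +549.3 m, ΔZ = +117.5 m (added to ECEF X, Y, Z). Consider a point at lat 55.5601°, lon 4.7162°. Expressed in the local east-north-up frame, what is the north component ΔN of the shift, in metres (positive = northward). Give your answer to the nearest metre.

ΔN = -127 m

The local north axis is (−sin φ cos λ, −sin φ sin λ, cos φ), giving ΔN = -156.084 − 37.247 + 66.451 = -126.88 m.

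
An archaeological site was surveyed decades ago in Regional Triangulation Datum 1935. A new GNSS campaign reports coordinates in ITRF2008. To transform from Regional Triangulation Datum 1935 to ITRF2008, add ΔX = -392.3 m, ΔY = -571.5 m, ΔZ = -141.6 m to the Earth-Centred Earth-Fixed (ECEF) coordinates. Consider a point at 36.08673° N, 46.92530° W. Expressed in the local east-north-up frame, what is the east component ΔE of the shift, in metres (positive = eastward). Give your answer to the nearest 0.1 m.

At φ = 36.08673°, λ = -46.92530°: sin φ = 0.589009, cos φ = 0.808126, sin λ = -0.730464, cos λ = 0.682951.
ΔE = −sin λ·ΔX + cos λ·ΔY = −(-0.730464)·(-392.3) + (0.682951)·(-571.5) = -676.87 m.

ΔE = -676.9 m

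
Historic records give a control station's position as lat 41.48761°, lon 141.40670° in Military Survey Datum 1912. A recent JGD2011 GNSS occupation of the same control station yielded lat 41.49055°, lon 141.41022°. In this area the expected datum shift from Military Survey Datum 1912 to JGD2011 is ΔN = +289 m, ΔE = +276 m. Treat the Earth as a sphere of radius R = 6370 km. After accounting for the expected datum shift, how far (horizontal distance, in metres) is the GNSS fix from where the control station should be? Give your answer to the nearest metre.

Observed coordinate differences: Δφ = +0.00294°, Δλ = +0.00352°.
Converting to metres (1° lat = 111177 m, cos φ = 0.749099): observed ΔN = 326.9 m, observed ΔE = 293.2 m.
Subtracting the expected shift leaves a residual of 326.9 − (289) = 37.9 m north and 293.2 − (276) = 17.2 m east.
Residual distance = √(37.9² + 17.2²) = 41.6 m.

42 m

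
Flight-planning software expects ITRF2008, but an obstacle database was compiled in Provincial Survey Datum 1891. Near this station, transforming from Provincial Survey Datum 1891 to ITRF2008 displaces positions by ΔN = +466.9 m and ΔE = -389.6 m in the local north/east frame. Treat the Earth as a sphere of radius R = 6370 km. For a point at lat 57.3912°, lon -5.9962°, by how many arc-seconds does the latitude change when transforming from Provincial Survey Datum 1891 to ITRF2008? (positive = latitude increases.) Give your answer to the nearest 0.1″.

On a sphere of radius R, 1 rad of latitude = R, so Δφ = ΔN / R = 466.9 / 6370000 = 7.3297e-05 rad = 15.119″.

Δφ = 15.1″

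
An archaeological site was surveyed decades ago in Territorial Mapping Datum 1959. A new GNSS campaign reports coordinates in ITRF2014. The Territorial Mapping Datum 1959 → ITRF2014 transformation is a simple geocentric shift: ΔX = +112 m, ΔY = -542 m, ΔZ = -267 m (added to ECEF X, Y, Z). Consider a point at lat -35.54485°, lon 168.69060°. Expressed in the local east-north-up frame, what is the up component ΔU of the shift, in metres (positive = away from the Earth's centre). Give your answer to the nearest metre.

ΔU = -21 m

The local up (radial) axis is (cos φ cos λ, cos φ sin λ, sin φ), giving ΔU = -89.360 − 86.484 + 155.218 = -20.63 m.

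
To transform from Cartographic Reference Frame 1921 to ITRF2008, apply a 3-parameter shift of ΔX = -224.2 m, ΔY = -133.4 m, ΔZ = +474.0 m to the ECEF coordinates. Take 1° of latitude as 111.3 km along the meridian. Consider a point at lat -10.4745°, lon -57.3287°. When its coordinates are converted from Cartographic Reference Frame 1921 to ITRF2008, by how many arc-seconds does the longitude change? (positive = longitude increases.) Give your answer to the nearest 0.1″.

sin φ = -0.181798, cos φ = 0.983336, sin λ = -0.841781, cos λ = 0.539819.
East component: ΔE = −sin λ·ΔX + cos λ·ΔY = −(-0.841781)(-224.2) + (0.539819)(-133.4) = -260.74 m.
1° of latitude spans 111300 m; at latitude φ, 1° of longitude spans that × cos φ = 109445.3 m, so Δλ = -260.74 / 109445.3 × 3600 = -8.577″.

Δλ = -8.6″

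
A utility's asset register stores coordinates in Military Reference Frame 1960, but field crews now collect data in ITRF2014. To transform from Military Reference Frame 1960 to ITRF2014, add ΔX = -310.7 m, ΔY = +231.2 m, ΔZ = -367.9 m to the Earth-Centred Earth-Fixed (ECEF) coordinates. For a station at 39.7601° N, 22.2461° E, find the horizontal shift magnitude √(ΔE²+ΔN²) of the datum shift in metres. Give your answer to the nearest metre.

The local east axis at (φ, λ) is (−sin λ, cos λ, 0), so ΔE = −sin(22.2461°)·(-310.7) + cos(22.2461°)·231.2 = 331.62 m.
The local north axis is (−sin φ cos λ, −sin φ sin λ, cos φ), giving ΔN = 183.925 − 55.981 − 282.815 = -154.87 m.
Horizontal magnitude = √(ΔE² + ΔN²) = √(331.62² + (-154.87)²) = 366.00 m.

366 m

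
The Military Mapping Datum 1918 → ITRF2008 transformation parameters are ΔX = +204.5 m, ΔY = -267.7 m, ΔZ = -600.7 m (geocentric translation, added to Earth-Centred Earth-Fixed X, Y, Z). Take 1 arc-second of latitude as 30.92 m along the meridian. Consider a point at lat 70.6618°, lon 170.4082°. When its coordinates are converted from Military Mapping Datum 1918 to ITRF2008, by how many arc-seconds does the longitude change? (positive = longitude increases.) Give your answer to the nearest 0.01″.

sin φ = 0.943580, cos φ = 0.331144, sin λ = 0.166628, cos λ = -0.986020.
East component: ΔE = −sin λ·ΔX + cos λ·ΔY = −(0.166628)(204.5) + (-0.986020)(-267.7) = 229.88 m.
1° of latitude spans 3600 × 30.92 = 111312 m; at latitude φ, 1° of longitude spans that × cos φ = 36860.3 m, so Δλ = 229.88 / 36860.3 × 3600 = 22.452″.

Δλ = 22.45″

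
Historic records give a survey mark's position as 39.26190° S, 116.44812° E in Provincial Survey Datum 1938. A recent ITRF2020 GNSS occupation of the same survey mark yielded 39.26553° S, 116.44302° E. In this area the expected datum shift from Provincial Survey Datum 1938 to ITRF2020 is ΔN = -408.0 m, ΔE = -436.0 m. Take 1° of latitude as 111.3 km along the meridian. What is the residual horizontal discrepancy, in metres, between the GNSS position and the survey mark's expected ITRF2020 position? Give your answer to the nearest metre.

Observed coordinate differences: Δφ = -0.00363°, Δλ = -0.00510°.
Converting to metres (1° lat = 111300 m, cos φ = 0.774261): observed ΔN = -404.0 m, observed ΔE = -439.5 m.
Subtracting the expected shift leaves a residual of -404.0 − (-408.0) = 4.0 m north and -439.5 − (-436.0) = -3.5 m east.
Residual distance = √(4.0² + (-3.5)²) = 5.3 m.

5 m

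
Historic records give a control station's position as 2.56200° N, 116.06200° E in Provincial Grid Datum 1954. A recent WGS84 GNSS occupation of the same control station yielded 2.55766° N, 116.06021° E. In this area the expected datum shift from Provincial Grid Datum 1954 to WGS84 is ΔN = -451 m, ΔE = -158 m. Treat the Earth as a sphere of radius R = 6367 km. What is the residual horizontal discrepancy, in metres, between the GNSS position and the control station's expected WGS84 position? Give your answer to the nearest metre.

51 m

Observed coordinate differences: Δφ = -0.00434°, Δλ = -0.00179°.
Converting to metres (1° lat = 111125 m, cos φ = 0.999000): observed ΔN = -482.3 m, observed ΔE = -198.7 m.
Subtracting the expected shift leaves a residual of -482.3 − (-451) = -31.3 m north and -198.7 − (-158) = -40.7 m east.
Residual distance = √((-31.3)² + (-40.7)²) = 51.3 m.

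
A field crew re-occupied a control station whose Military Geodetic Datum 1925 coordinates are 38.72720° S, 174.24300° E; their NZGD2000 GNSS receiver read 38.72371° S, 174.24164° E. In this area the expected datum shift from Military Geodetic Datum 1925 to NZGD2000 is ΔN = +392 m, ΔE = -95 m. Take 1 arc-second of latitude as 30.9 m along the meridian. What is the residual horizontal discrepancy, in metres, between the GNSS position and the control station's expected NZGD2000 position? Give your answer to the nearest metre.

Observed coordinate differences: Δφ = +0.00349°, Δλ = -0.00136°.
Converting to metres (1° lat = 111240 m, cos φ = 0.780133): observed ΔN = 388.2 m, observed ΔE = -118.0 m.
Subtracting the expected shift leaves a residual of 388.2 − (392) = -3.8 m north and -118.0 − (-95) = -23.0 m east.
Residual distance = √((-3.8)² + (-23.0)²) = 23.3 m.

23 m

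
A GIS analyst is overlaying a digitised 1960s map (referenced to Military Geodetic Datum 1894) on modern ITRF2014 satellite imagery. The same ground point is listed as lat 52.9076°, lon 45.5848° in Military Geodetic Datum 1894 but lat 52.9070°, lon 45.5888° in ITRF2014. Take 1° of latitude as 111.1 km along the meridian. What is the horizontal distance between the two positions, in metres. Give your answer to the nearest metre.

Δφ = 52.9070° − 52.9076° = -0.0006°; Δλ = 45.5888° − 45.5848° = +0.0040°.
ΔN = Δφ × 111100 = -66.7 m; ΔE = Δλ × 111100 × cos(52.9076°) = +0.0040 × 111100 × 0.603102 = 268.0 m.
Distance = √(ΔE² + ΔN²) = √(268.0² + (-66.7)²) = 276.2 m.

276 m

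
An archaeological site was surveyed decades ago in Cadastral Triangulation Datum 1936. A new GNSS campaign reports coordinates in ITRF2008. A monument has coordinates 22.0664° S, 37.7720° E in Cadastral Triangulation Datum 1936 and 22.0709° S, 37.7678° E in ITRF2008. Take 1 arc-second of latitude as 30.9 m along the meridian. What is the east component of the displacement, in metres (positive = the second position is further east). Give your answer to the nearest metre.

Δφ = -22.0709° − -22.0664° = -0.0045°; Δλ = 37.7678° − 37.7720° = -0.0042°.
1° of latitude = 3600 × 30.90 = 111240 m.
ΔN = Δφ × 111240 = -500.6 m; ΔE = Δλ × 111240 × cos(-22.0664°) = -0.0042 × 111240 × 0.926749 = -433.0 m.

ΔE = -433 m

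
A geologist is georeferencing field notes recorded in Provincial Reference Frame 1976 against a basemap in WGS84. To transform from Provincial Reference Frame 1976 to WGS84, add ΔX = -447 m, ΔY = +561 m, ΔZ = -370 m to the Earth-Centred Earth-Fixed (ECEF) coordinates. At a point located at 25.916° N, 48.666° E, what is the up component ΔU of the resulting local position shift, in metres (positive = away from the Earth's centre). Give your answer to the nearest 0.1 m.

ΔU = -48.4 m

The local up (radial) axis is (cos φ cos λ, cos φ sin λ, sin φ), giving ΔU = -265.531 + 378.878 − 161.710 = -48.36 m.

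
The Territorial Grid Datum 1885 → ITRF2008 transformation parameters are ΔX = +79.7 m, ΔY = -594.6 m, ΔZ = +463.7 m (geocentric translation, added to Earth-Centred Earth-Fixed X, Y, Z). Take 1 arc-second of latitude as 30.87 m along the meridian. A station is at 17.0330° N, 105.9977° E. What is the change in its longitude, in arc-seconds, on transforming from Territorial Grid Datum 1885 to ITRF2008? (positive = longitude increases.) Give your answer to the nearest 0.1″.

Δλ = 3.0″

sin φ = 0.292922, cos φ = 0.956136, sin λ = 0.961273, cos λ = -0.275599.
East component: ΔE = −sin λ·ΔX + cos λ·ΔY = −(0.961273)(79.7) + (-0.275599)(-594.6) = 87.26 m.
1° of latitude spans 3600 × 30.87 = 111132 m; at latitude φ, 1° of longitude spans that × cos φ = 106257.3 m, so Δλ = 87.26 / 106257.3 × 3600 = 2.956″.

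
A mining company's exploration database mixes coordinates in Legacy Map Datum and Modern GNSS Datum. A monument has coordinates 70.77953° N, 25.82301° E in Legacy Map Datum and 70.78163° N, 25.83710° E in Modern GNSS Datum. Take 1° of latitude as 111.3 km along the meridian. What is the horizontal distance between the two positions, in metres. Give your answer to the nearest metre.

567 m

Δφ = 70.78163° − 70.77953° = +0.00210°; Δλ = 25.83710° − 25.82301° = +0.01409°.
ΔN = Δφ × 111300 = 233.7 m; ΔE = Δλ × 111300 × cos(70.77953°) = +0.01409 × 111300 × 0.329204 = 516.3 m.
Distance = √(ΔE² + ΔN²) = √(516.3² + 233.7²) = 566.7 m.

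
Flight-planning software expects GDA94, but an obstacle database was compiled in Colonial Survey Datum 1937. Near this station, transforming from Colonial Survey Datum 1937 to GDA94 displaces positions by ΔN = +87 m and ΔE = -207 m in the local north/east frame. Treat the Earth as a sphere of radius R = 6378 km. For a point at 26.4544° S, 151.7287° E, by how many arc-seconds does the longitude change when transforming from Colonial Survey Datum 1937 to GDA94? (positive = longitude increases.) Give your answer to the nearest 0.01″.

Δλ = -7.48″

At latitude -26.4544°, cos φ = 0.895289.
One radian of longitude at latitude φ spans R cos φ, so Δλ = ΔE / (R cos φ) = -207.0 / (6378000 × 0.895289) = -3.6251e-05 rad = -7.477″.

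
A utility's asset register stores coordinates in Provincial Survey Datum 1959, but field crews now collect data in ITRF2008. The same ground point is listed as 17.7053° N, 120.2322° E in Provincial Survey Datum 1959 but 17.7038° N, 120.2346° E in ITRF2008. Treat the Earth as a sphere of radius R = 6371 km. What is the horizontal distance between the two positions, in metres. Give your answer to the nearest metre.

304 m

Δφ = 17.7038° − 17.7053° = -0.0015°; Δλ = 120.2346° − 120.2322° = +0.0024°.
1° along a meridian = πR/180 = 111195 m.
ΔN = Δφ × 111195 = -166.8 m; ΔE = Δλ × 111195 × cos(17.7053°) = +0.0024 × 111195 × 0.952633 = 254.2 m.
Distance = √(ΔE² + ΔN²) = √(254.2² + (-166.8)²) = 304.1 m.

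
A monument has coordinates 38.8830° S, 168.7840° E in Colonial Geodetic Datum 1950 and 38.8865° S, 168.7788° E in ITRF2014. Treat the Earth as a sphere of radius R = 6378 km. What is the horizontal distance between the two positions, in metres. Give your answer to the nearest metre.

Δφ = -38.8865° − -38.8830° = -0.0035°; Δλ = 168.7788° − 168.7840° = -0.0052°.
1° along a meridian = πR/180 = 111317 m.
ΔN = Δφ × 111317 = -389.6 m; ΔE = Δλ × 111317 × cos(-38.8830°) = -0.0052 × 111317 × 0.778429 = -450.6 m.
Distance = √(ΔE² + ΔN²) = √((-450.6)² + (-389.6)²) = 595.7 m.

596 m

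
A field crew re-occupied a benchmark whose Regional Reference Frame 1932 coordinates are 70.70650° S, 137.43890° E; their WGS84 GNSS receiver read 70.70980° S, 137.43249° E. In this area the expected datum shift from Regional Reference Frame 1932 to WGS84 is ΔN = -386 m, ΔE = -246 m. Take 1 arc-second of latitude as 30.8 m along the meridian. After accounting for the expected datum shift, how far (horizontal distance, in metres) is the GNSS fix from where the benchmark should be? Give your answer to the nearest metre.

23 m

Observed coordinate differences: Δφ = -0.00330°, Δλ = -0.00641°.
Converting to metres (1° lat = 110880 m, cos φ = 0.330407): observed ΔN = -365.9 m, observed ΔE = -234.8 m.
Subtracting the expected shift leaves a residual of -365.9 − (-386) = 20.1 m north and -234.8 − (-246) = 11.2 m east.
Residual distance = √(20.1² + 11.2²) = 23.0 m.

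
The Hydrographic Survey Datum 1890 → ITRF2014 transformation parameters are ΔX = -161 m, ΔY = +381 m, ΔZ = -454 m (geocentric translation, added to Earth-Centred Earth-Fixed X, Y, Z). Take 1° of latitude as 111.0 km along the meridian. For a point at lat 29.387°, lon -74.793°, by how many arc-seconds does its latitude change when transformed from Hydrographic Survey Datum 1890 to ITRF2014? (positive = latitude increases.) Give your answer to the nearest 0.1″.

sin φ = 0.490706, cos φ = 0.871325, sin λ = -0.964984, cos λ = 0.262307.
North component: ΔN = −sin φ cos λ·ΔX − sin φ sin λ·ΔY + cos φ·ΔZ = −(0.490706)(0.262307)(-161) − (0.490706)(-0.964984)(381) + (0.871325)(-454) = -194.45 m.
1° of latitude spans 111000 m, so Δφ = -194.45 / 111000 × 3600 = -6.306″.

Δφ = -6.3″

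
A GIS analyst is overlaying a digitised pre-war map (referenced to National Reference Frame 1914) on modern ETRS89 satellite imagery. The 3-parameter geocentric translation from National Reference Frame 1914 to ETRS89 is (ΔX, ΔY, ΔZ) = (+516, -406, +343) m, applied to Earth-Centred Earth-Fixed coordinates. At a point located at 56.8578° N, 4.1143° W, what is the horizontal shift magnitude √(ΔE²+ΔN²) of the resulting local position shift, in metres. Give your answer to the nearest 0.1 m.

455.1 m

At φ = 56.8578°, λ = -4.1143°: sin φ = 0.837316, cos φ = 0.546719, sin λ = -0.071746, cos λ = 0.997423.
ΔE = −sin λ·ΔX + cos λ·ΔY = −(-0.071746)·(516) + (0.997423)·(-406) = -367.93 m.
ΔN = −sin φ cos λ·ΔX − sin φ sin λ·ΔY + cos φ·ΔZ = −(0.837316)(0.997423)(516) − (0.837316)(-0.071746)(-406) + (0.546719)(343) = -267.81 m.
Horizontal magnitude = √(ΔE² + ΔN²) = √((-367.93)² + (-267.81)²) = 455.08 m.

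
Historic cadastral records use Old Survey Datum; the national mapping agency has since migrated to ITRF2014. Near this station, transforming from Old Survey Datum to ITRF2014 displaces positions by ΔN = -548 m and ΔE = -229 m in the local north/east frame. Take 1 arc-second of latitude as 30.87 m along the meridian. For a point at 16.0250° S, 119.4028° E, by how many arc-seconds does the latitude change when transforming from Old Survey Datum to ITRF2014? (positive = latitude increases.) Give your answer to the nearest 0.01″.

Δφ = -17.75″

1″ of latitude = 30.87 m, so Δφ = -548.0 / 30.87 = -17.752″.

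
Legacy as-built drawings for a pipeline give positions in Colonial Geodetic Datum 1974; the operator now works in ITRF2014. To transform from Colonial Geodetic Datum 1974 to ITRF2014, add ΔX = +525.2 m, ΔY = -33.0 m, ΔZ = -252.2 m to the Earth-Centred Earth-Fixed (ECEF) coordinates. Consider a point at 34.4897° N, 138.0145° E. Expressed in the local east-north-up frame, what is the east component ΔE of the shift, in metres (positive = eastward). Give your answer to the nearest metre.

ΔE = -327 m

At φ = 34.4897°, λ = 138.0145°: sin φ = 0.566258, cos φ = 0.824228, sin λ = 0.668943, cos λ = -0.743314.
ΔE = −sin λ·ΔX + cos λ·ΔY = −(0.668943)·(525.2) + (-0.743314)·(-33.0) = -326.80 m.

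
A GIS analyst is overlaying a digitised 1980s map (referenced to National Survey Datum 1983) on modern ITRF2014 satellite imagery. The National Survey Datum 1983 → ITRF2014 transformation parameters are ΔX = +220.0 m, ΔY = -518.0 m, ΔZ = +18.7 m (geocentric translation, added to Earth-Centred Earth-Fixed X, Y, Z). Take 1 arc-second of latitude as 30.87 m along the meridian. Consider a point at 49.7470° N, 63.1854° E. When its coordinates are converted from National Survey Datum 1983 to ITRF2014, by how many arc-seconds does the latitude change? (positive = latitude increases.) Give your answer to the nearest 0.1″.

Δφ = 9.4″

sin φ = 0.763199, cos φ = 0.646164, sin λ = 0.892471, cos λ = 0.451105.
North component: ΔN = −sin φ cos λ·ΔX − sin φ sin λ·ΔY + cos φ·ΔZ = −(0.763199)(0.451105)(220.0) − (0.763199)(0.892471)(-518.0) + (0.646164)(18.7) = 289.17 m.
1° of latitude spans 3600 × 30.87 = 111132 m, so Δφ = 289.17 / 111132 × 3600 = 9.367″.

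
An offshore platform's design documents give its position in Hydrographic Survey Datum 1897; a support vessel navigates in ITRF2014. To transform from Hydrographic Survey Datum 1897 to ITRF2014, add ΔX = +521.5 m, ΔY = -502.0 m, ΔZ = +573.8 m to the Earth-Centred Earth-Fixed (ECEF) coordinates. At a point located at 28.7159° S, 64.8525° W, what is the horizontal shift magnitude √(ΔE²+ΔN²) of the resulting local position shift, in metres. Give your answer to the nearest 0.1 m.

867.5 m

At φ = -28.7159°, λ = -64.8525°: sin φ = -0.480467, cos φ = 0.877013, sin λ = -0.905217, cos λ = 0.424950.
ΔE = −sin λ·ΔX + cos λ·ΔY = −(-0.905217)·(521.5) + (0.424950)·(-502.0) = 258.75 m.
ΔN = −sin φ cos λ·ΔX − sin φ sin λ·ΔY + cos φ·ΔZ = −(-0.480467)(0.424950)(521.5) − (-0.480467)(-0.905217)(-502.0) + (0.877013)(573.8) = 828.04 m.
Horizontal magnitude = √(ΔE² + ΔN²) = √(258.75² + 828.04²) = 867.53 m.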